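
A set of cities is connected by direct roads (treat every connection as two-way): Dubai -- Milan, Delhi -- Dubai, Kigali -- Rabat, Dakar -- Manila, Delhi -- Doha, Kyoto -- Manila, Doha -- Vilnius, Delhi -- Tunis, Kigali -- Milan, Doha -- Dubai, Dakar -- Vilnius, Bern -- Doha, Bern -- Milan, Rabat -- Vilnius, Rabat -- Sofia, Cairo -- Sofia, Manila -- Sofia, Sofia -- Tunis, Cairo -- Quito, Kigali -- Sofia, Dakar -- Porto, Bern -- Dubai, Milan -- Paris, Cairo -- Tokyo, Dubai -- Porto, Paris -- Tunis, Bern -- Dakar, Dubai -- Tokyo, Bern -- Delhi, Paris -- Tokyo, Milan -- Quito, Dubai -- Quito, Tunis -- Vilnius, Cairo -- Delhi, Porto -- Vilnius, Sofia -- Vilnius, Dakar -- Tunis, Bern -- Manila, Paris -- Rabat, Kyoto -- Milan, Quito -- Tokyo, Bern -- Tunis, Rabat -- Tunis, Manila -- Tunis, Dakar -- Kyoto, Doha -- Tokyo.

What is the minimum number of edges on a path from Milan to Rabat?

2

Level 0: Milan
Level 1: Bern, Dubai, Kigali, Kyoto, Paris, Quito
Level 2: Cairo, Dakar, Delhi, Doha, Manila, Porto, Rabat, Sofia, Tokyo, Tunis
Level 3: Vilnius
Rabat first appears at level 2.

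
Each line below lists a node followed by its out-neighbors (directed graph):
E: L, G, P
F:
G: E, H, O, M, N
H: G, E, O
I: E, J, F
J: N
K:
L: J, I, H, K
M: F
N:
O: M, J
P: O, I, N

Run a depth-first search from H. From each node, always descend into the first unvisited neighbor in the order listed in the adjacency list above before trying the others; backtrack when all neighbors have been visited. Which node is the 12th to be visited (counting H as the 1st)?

Visit H
H → G
G → E
E → L
L → J
J → N
L → I
I → F
L → K
E → P
P → O
O → M

Visit order: H, G, E, L, J, N, I, F, K, P, O, M

M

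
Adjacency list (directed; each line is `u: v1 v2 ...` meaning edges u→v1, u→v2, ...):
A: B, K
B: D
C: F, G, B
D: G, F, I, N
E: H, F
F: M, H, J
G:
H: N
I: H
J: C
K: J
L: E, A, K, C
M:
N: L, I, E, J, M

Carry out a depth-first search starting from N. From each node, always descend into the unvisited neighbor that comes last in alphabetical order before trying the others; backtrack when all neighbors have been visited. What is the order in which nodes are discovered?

Visit N
N → M
N → L
L → K
K → J
J → C
C → G
C → F
F → H
C → B
B → D
D → I
L → E
L → A

N -> M -> L -> K -> J -> C -> G -> F -> H -> B -> D -> I -> E -> A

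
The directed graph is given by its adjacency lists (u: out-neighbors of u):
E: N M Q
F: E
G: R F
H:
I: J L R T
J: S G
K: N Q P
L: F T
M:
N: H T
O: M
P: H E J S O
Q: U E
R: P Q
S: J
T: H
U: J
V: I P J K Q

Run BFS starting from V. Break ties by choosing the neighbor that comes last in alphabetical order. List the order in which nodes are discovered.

Visit V; enqueue Q, P, K, J, I → queue [Q, P, K, J, I]
Visit Q; enqueue U, E → queue [P, K, J, I, U, E]
Visit P; enqueue S, O, H → queue [K, J, I, U, E, S, O, H]
Visit K; enqueue N → queue [J, I, U, E, S, O, H, N]
Visit J; enqueue G → queue [I, U, E, S, O, H, N, G]
Visit I; enqueue T, R, L → queue [U, E, S, O, H, N, G, T, R, L]
Visit U → queue [E, S, O, H, N, G, T, R, L]
Visit E; enqueue M → queue [S, O, H, N, G, T, R, L, M]
Visit S → queue [O, H, N, G, T, R, L, M]
Visit O → queue [H, N, G, T, R, L, M]
Visit H → queue [N, G, T, R, L, M]
Visit N → queue [G, T, R, L, M]
Visit G; enqueue F → queue [T, R, L, M, F]
Visit T → queue [R, L, M, F]
Visit R → queue [L, M, F]
Visit L → queue [M, F]
Visit M → queue [F]
Visit F → queue []

V, Q, P, K, J, I, U, E, S, O, H, N, G, T, R, L, M, F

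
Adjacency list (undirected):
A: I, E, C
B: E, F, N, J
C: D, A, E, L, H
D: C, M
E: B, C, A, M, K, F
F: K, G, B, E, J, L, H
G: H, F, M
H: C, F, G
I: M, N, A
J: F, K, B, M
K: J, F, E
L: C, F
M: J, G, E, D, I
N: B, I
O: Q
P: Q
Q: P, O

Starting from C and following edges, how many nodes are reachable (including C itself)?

BFS from C visits: C, A, D, E, H, L, I, M, B, F, K, G, N, J
Reachable nodes: 14 of 17 total.

14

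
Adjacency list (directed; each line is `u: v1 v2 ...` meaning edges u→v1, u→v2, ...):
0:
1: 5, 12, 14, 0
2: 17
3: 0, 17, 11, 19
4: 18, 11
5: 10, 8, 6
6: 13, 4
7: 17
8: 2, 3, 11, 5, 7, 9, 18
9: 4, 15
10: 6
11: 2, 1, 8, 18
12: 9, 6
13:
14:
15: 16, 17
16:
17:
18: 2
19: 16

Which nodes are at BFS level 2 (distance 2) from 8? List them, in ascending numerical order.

Level 0: 8
Level 1: 2, 3, 5, 7, 9, 11, 18
Level 2: 0, 1, 4, 6, 10, 15, 17, 19
Level 3: 12, 13, 14, 16

0, 1, 4, 6, 10, 15, 17, 19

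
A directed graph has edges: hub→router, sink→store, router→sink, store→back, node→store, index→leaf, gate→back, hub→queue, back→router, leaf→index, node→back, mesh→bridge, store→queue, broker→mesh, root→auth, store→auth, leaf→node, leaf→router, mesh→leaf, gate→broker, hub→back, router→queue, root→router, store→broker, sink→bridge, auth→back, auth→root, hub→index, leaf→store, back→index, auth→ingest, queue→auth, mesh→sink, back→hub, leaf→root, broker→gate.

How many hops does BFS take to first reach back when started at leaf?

2

Level 0: leaf
Level 1: index, node, root, router, store
Level 2: auth, back, broker, queue, sink
Level 3: bridge, gate, hub, ingest, mesh
back first appears at level 2.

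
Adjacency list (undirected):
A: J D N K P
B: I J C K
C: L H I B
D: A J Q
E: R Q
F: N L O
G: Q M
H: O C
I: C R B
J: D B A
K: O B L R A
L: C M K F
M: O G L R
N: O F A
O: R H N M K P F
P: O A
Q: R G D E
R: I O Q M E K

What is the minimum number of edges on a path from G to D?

Level 0: G
Level 1: M, Q
Level 2: D, E, L, O, R
Level 3: A, C, F, H, I, J, K, N, P
Level 4: B
D first appears at level 2.

2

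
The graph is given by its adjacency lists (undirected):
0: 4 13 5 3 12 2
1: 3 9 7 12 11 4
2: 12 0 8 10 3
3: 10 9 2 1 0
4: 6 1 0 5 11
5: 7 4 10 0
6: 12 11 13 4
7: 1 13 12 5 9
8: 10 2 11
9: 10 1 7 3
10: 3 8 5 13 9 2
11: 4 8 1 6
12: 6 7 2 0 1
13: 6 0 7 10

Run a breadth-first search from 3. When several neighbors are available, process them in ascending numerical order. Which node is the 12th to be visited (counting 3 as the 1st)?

Visit 3; enqueue 0, 1, 2, 9, 10 → queue [0, 1, 2, 9, 10]
Visit 0; enqueue 4, 5, 12, 13 → queue [1, 2, 9, 10, 4, 5, 12, 13]
Visit 1; enqueue 7, 11 → queue [2, 9, 10, 4, 5, 12, 13, 7, 11]
Visit 2; enqueue 8 → queue [9, 10, 4, 5, 12, 13, 7, 11, 8]
Visit 9 → queue [10, 4, 5, 12, 13, 7, 11, 8]
Visit 10 → queue [4, 5, 12, 13, 7, 11, 8]
Visit 4; enqueue 6 → queue [5, 12, 13, 7, 11, 8, 6]
Visit 5 → queue [12, 13, 7, 11, 8, 6]
Visit 12 → queue [13, 7, 11, 8, 6]
Visit 13 → queue [7, 11, 8, 6]
Visit 7 → queue [11, 8, 6]
Visit 11 → queue [8, 6]
Visit 8 → queue [6]
Visit 6 → queue []

Visit order: 3, 0, 1, 2, 9, 10, 4, 5, 12, 13, 7, 11, 8, 6

11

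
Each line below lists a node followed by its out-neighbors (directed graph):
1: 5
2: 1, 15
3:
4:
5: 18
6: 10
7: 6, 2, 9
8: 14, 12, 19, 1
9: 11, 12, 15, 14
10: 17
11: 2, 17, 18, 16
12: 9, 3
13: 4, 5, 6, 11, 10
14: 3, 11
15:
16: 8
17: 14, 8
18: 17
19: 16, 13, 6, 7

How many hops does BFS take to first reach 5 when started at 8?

2

Level 0: 8
Level 1: 1, 12, 14, 19
Level 2: 3, 5, 6, 7, 9, 11, 13, 16
Level 3: 2, 4, 10, 15, 17, 18
5 first appears at level 2.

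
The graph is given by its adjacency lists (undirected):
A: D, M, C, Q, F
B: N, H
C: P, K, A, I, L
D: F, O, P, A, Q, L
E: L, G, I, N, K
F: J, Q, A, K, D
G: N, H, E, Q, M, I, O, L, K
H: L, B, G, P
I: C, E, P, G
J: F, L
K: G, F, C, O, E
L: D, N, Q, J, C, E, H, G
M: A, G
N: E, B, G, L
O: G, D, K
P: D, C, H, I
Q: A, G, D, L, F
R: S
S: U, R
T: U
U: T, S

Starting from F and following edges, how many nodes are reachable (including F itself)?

17

BFS from F visits: F, J, Q, A, K, D, L, G, M, C, O, E, P, N, H, I, B
Reachable nodes: 17 of 21 total.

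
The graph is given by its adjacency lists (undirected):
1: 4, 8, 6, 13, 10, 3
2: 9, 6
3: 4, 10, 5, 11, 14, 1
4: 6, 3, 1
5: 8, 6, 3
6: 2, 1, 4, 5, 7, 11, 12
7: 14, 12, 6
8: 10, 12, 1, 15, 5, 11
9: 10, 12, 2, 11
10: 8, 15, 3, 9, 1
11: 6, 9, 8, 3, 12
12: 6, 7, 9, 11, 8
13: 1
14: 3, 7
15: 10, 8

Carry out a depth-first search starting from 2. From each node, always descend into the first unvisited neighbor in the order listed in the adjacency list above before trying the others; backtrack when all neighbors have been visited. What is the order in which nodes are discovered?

2, 9, 10, 8, 12, 6, 1, 4, 3, 5, 11, 14, 7, 13, 15

Visit 2
2 → 9
9 → 10
10 → 8
8 → 12
12 → 6
6 → 1
1 → 4
4 → 3
3 → 5
3 → 11
3 → 14
14 → 7
1 → 13
8 → 15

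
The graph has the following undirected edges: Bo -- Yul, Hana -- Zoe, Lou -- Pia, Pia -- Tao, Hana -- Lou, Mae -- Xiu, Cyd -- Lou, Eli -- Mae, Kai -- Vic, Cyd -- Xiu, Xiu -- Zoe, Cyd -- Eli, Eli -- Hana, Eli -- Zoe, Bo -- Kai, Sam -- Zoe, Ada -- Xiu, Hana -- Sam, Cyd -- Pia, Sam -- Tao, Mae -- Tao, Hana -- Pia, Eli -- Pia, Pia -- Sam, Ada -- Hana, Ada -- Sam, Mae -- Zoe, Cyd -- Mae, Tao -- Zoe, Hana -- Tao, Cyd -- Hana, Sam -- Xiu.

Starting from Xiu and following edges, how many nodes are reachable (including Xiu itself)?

11

BFS from Xiu visits: Xiu, Zoe, Sam, Mae, Cyd, Ada, Tao, Hana, Eli, Pia, Lou
Reachable nodes: 11 of 15 total.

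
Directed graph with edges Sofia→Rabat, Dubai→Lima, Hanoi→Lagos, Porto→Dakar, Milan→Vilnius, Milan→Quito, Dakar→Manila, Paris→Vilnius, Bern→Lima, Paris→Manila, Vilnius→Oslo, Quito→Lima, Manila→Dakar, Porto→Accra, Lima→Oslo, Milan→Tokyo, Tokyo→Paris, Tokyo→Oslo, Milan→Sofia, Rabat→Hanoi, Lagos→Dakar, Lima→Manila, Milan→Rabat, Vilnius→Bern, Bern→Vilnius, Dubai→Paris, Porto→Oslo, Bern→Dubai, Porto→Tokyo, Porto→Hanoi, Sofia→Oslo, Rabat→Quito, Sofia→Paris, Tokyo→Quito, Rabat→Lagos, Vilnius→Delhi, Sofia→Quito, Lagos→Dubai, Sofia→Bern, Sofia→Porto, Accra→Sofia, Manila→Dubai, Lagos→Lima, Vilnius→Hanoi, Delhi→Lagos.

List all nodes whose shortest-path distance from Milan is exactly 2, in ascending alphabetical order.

Bern, Delhi, Hanoi, Lagos, Lima, Oslo, Paris, Porto

Level 0: Milan
Level 1: Quito, Rabat, Sofia, Tokyo, Vilnius
Level 2: Bern, Delhi, Hanoi, Lagos, Lima, Oslo, Paris, Porto
Level 3: Accra, Dakar, Dubai, Manila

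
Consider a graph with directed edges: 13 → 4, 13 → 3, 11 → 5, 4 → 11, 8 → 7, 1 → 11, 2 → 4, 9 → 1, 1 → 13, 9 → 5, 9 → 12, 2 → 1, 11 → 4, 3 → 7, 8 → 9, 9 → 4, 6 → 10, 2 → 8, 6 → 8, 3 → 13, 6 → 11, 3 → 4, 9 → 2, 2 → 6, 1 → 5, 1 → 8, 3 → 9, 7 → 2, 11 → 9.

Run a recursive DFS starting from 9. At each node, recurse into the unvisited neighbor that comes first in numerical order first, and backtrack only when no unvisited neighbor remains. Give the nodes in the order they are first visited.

9 → 1 → 5 → 8 → 7 → 2 → 4 → 11 → 6 → 10 → 13 → 3 → 12

Visit 9
9 → 1
1 → 5
1 → 8
8 → 7
7 → 2
2 → 4
4 → 11
2 → 6
6 → 10
1 → 13
13 → 3
9 → 12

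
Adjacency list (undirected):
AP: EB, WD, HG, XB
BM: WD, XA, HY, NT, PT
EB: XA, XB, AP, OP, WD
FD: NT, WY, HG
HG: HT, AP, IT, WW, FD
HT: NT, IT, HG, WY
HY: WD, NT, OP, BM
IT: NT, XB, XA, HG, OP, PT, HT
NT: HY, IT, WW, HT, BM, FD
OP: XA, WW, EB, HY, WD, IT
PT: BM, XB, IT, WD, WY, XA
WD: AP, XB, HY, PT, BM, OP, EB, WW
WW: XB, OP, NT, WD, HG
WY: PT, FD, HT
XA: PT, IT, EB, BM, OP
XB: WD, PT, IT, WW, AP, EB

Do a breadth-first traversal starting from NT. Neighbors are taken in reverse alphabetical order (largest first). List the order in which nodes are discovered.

Visit NT; enqueue WW, IT, HY, HT, FD, BM → queue [WW, IT, HY, HT, FD, BM]
Visit WW; enqueue XB, WD, OP, HG → queue [IT, HY, HT, FD, BM, XB, WD, OP, HG]
Visit IT; enqueue XA, PT → queue [HY, HT, FD, BM, XB, WD, OP, HG, XA, PT]
Visit HY → queue [HT, FD, BM, XB, WD, OP, HG, XA, PT]
Visit HT; enqueue WY → queue [FD, BM, XB, WD, OP, HG, XA, PT, WY]
Visit FD → queue [BM, XB, WD, OP, HG, XA, PT, WY]
Visit BM → queue [XB, WD, OP, HG, XA, PT, WY]
Visit XB; enqueue EB, AP → queue [WD, OP, HG, XA, PT, WY, EB, AP]
Visit WD → queue [OP, HG, XA, PT, WY, EB, AP]
Visit OP → queue [HG, XA, PT, WY, EB, AP]
Visit HG → queue [XA, PT, WY, EB, AP]
Visit XA → queue [PT, WY, EB, AP]
Visit PT → queue [WY, EB, AP]
Visit WY → queue [EB, AP]
Visit EB → queue [AP]
Visit AP → queue []

NT, WW, IT, HY, HT, FD, BM, XB, WD, OP, HG, XA, PT, WY, EB, AP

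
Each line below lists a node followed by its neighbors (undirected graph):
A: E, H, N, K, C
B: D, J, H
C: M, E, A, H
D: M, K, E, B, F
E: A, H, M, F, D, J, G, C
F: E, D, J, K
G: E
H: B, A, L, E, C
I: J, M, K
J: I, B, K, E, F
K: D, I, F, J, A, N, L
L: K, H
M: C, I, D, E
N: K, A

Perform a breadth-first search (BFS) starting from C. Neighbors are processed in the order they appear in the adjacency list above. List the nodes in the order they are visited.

Visit C; enqueue M, E, A, H → queue [M, E, A, H]
Visit M; enqueue I, D → queue [E, A, H, I, D]
Visit E; enqueue F, J, G → queue [A, H, I, D, F, J, G]
Visit A; enqueue N, K → queue [H, I, D, F, J, G, N, K]
Visit H; enqueue B, L → queue [I, D, F, J, G, N, K, B, L]
Visit I → queue [D, F, J, G, N, K, B, L]
Visit D → queue [F, J, G, N, K, B, L]
Visit F → queue [J, G, N, K, B, L]
Visit J → queue [G, N, K, B, L]
Visit G → queue [N, K, B, L]
Visit N → queue [K, B, L]
Visit K → queue [B, L]
Visit B → queue [L]
Visit L → queue []

C, M, E, A, H, I, D, F, J, G, N, K, B, L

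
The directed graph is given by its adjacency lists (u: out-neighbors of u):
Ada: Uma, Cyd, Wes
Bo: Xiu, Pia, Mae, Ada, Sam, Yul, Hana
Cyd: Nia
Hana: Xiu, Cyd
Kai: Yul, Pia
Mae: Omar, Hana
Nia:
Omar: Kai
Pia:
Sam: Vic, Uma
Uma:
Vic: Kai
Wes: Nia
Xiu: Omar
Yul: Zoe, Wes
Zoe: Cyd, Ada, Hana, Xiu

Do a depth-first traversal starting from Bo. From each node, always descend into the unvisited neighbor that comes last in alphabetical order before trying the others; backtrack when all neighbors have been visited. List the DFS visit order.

Bo -> Yul -> Zoe -> Xiu -> Omar -> Kai -> Pia -> Hana -> Cyd -> Nia -> Ada -> Wes -> Uma -> Sam -> Vic -> Mae

Visit Bo
Bo → Yul
Yul → Zoe
Zoe → Xiu
Xiu → Omar
Omar → Kai
Kai → Pia
Zoe → Hana
Hana → Cyd
Cyd → Nia
Zoe → Ada
Ada → Wes
Ada → Uma
Bo → Sam
Sam → Vic
Bo → Mae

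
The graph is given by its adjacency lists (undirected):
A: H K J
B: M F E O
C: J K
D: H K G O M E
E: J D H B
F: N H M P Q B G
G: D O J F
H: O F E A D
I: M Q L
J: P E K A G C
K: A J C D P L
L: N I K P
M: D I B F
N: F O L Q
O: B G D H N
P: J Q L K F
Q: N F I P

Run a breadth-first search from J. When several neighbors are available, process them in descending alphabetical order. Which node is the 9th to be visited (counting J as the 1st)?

L

Visit J; enqueue P, K, G, E, C, A → queue [P, K, G, E, C, A]
Visit P; enqueue Q, L, F → queue [K, G, E, C, A, Q, L, F]
Visit K; enqueue D → queue [G, E, C, A, Q, L, F, D]
Visit G; enqueue O → queue [E, C, A, Q, L, F, D, O]
Visit E; enqueue H, B → queue [C, A, Q, L, F, D, O, H, B]
Visit C → queue [A, Q, L, F, D, O, H, B]
Visit A → queue [Q, L, F, D, O, H, B]
Visit Q; enqueue N, I → queue [L, F, D, O, H, B, N, I]
Visit L → queue [F, D, O, H, B, N, I]
Visit F; enqueue M → queue [D, O, H, B, N, I, M]
Visit D → queue [O, H, B, N, I, M]
Visit O → queue [H, B, N, I, M]
Visit H → queue [B, N, I, M]
Visit B → queue [N, I, M]
Visit N → queue [I, M]
Visit I → queue [M]
Visit M → queue []

Visit order: J, P, K, G, E, C, A, Q, L, F, D, O, H, B, N, I, M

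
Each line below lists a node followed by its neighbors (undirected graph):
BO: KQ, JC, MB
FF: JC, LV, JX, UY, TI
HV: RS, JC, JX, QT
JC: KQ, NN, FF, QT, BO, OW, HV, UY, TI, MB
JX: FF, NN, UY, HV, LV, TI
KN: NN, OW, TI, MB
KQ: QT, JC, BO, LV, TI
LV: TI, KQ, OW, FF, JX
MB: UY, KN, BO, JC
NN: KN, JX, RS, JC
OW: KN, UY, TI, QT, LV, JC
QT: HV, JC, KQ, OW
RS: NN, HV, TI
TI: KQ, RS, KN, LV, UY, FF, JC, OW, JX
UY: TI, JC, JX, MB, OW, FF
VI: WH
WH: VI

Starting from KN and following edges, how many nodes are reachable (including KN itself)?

15

BFS from KN visits: KN, TI, OW, NN, MB, UY, RS, LV, KQ, JX, JC, FF, QT, BO, HV
Reachable nodes: 15 of 17 total.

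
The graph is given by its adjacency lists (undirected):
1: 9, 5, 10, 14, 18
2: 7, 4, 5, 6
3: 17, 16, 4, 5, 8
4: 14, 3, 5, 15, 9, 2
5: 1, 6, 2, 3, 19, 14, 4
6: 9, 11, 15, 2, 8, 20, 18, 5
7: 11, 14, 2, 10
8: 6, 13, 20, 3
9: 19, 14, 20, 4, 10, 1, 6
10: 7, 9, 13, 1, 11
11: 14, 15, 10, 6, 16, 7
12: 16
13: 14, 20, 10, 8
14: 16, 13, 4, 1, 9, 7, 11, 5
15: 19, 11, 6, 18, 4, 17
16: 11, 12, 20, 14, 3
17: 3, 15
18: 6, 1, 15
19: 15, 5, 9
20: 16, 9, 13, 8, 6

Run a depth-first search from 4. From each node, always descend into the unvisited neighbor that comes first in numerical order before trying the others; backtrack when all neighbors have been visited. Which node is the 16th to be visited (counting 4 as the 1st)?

Visit 4
4 → 2
2 → 5
5 → 1
1 → 9
9 → 6
6 → 8
8 → 3
3 → 16
16 → 11
11 → 7
7 → 10
10 → 13
13 → 14
13 → 20
11 → 15
15 → 17
15 → 18
15 → 19
16 → 12

Visit order: 4, 2, 5, 1, 9, 6, 8, 3, 16, 11, 7, 10, 13, 14, 20, 15, 17, 18, 19, 12

15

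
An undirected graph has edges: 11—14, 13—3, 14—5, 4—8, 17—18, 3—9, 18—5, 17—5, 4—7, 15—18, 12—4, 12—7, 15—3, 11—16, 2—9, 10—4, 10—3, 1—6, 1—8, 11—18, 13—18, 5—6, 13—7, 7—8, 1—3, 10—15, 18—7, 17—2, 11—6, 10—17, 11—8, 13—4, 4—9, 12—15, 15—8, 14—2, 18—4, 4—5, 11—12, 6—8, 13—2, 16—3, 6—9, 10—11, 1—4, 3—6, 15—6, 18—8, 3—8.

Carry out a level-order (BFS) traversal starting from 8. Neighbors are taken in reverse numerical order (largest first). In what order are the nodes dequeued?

8 18 15 11 7 6 4 3 1 17 13 5 12 10 16 14 9 2

Visit 8; enqueue 18, 15, 11, 7, 6, 4, 3, 1 → queue [18, 15, 11, 7, 6, 4, 3, 1]
Visit 18; enqueue 17, 13, 5 → queue [15, 11, 7, 6, 4, 3, 1, 17, 13, 5]
Visit 15; enqueue 12, 10 → queue [11, 7, 6, 4, 3, 1, 17, 13, 5, 12, 10]
Visit 11; enqueue 16, 14 → queue [7, 6, 4, 3, 1, 17, 13, 5, 12, 10, 16, 14]
Visit 7 → queue [6, 4, 3, 1, 17, 13, 5, 12, 10, 16, 14]
Visit 6; enqueue 9 → queue [4, 3, 1, 17, 13, 5, 12, 10, 16, 14, 9]
Visit 4 → queue [3, 1, 17, 13, 5, 12, 10, 16, 14, 9]
Visit 3 → queue [1, 17, 13, 5, 12, 10, 16, 14, 9]
Visit 1 → queue [17, 13, 5, 12, 10, 16, 14, 9]
Visit 17; enqueue 2 → queue [13, 5, 12, 10, 16, 14, 9, 2]
Visit 13 → queue [5, 12, 10, 16, 14, 9, 2]
Visit 5 → queue [12, 10, 16, 14, 9, 2]
Visit 12 → queue [10, 16, 14, 9, 2]
Visit 10 → queue [16, 14, 9, 2]
Visit 16 → queue [14, 9, 2]
Visit 14 → queue [9, 2]
Visit 9 → queue [2]
Visit 2 → queue []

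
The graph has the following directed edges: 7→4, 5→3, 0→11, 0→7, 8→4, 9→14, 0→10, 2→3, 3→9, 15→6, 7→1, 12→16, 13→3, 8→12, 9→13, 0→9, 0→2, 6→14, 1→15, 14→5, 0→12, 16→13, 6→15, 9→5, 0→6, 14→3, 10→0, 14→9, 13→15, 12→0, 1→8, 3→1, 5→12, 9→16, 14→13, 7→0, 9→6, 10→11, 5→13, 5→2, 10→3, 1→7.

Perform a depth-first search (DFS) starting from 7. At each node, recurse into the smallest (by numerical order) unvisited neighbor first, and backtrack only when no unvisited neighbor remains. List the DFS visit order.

Visit 7
7 → 0
0 → 2
2 → 3
3 → 1
1 → 8
8 → 4
8 → 12
12 → 16
16 → 13
13 → 15
15 → 6
6 → 14
14 → 5
14 → 9
0 → 10
10 → 11

7 → 0 → 2 → 3 → 1 → 8 → 4 → 12 → 16 → 13 → 15 → 6 → 14 → 5 → 9 → 10 → 11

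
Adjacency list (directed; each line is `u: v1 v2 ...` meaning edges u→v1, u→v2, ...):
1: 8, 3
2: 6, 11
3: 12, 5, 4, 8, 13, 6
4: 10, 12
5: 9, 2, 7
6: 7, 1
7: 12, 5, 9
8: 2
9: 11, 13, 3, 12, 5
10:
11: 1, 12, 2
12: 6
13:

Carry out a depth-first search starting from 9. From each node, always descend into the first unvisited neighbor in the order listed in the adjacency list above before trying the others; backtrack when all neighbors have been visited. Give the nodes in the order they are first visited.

Visit 9
9 → 11
11 → 1
1 → 8
8 → 2
2 → 6
6 → 7
7 → 12
7 → 5
1 → 3
3 → 4
4 → 10
3 → 13

9 11 1 8 2 6 7 12 5 3 4 10 13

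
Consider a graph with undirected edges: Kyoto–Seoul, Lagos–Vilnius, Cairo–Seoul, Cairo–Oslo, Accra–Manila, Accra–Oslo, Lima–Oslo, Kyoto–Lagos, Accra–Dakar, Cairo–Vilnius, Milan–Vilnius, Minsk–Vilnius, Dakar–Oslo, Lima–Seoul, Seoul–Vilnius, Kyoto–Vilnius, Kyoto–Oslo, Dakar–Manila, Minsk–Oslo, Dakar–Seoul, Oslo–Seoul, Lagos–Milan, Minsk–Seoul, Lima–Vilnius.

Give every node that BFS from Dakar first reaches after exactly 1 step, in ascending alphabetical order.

Accra, Manila, Oslo, Seoul

Level 0: Dakar
Level 1: Accra, Manila, Oslo, Seoul
Level 2: Cairo, Kyoto, Lima, Minsk, Vilnius
Level 3: Lagos, Milan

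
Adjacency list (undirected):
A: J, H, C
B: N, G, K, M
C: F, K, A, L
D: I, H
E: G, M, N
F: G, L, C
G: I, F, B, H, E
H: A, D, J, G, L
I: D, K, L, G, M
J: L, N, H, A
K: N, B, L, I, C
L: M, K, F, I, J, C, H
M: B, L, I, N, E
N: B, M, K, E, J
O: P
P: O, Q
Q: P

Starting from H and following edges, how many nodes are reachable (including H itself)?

BFS from H visits: H, A, D, J, G, L, C, I, N, F, B, E, M, K
Reachable nodes: 14 of 17 total.

14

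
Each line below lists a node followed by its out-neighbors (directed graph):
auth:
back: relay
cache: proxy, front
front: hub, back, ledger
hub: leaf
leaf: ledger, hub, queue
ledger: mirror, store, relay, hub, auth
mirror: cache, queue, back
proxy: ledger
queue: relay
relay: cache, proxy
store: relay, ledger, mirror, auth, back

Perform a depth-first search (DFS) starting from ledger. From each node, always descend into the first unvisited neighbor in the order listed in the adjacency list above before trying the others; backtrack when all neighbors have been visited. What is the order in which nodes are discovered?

ledger → mirror → cache → proxy → front → hub → leaf → queue → relay → back → store → auth

Visit ledger
ledger → mirror
mirror → cache
cache → proxy
cache → front
front → hub
hub → leaf
leaf → queue
queue → relay
front → back
ledger → store
store → auth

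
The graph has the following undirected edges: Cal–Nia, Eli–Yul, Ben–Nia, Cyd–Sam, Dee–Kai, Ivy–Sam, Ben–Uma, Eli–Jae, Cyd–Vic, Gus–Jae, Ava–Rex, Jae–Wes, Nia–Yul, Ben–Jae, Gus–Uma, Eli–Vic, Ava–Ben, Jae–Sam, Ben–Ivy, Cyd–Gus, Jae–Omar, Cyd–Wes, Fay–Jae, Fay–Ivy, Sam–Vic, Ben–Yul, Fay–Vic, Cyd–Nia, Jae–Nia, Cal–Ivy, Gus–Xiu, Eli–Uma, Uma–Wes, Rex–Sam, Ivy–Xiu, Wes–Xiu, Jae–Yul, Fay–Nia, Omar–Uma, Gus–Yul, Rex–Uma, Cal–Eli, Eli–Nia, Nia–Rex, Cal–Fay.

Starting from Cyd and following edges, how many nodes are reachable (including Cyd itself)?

BFS from Cyd visits: Cyd, Wes, Vic, Sam, Nia, Gus, Xiu, Uma, Jae, Fay, Eli, Rex, Ivy, Yul, Cal, Ben, Omar, Ava
Reachable nodes: 18 of 20 total.

18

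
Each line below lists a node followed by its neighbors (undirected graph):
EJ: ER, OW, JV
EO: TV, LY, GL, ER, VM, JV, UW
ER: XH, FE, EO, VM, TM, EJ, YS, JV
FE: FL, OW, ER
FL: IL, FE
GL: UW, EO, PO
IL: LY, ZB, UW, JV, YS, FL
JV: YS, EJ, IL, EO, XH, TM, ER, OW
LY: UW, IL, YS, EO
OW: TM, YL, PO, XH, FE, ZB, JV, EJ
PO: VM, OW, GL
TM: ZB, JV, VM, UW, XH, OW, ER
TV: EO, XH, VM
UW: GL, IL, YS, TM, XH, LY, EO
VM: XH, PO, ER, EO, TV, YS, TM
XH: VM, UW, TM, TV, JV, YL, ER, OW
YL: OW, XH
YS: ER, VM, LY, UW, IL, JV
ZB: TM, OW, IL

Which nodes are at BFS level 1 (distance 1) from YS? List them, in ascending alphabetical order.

Level 0: YS
Level 1: ER, IL, JV, LY, UW, VM
Level 2: EJ, EO, FE, FL, GL, OW, PO, TM, TV, XH, ZB
Level 3: YL

ER, IL, JV, LY, UW, VM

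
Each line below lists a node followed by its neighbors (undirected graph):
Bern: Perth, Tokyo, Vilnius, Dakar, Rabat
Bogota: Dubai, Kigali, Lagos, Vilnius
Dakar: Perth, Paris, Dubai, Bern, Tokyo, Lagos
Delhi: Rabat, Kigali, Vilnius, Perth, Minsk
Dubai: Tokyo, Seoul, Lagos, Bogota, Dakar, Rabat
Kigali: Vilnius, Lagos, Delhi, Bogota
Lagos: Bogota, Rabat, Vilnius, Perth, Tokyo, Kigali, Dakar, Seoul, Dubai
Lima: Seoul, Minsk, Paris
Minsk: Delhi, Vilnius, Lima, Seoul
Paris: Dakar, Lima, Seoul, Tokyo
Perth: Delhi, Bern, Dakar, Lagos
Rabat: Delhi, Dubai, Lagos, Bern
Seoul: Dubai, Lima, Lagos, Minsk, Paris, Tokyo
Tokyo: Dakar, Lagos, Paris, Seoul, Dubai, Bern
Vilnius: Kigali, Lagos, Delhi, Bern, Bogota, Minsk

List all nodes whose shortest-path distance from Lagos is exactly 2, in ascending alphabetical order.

Level 0: Lagos
Level 1: Bogota, Dakar, Dubai, Kigali, Perth, Rabat, Seoul, Tokyo, Vilnius
Level 2: Bern, Delhi, Lima, Minsk, Paris

Bern, Delhi, Lima, Minsk, Paris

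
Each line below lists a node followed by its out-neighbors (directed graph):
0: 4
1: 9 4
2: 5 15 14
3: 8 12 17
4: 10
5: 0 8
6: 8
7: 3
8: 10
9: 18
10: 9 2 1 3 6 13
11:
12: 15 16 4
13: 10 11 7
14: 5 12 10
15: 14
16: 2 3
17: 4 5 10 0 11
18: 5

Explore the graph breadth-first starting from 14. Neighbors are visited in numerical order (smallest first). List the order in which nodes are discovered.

14 5 10 12 0 8 1 2 3 6 9 13 4 15 16 17 18 7 11

Visit 14; enqueue 5, 10, 12 → queue [5, 10, 12]
Visit 5; enqueue 0, 8 → queue [10, 12, 0, 8]
Visit 10; enqueue 1, 2, 3, 6, 9, 13 → queue [12, 0, 8, 1, 2, 3, 6, 9, 13]
Visit 12; enqueue 4, 15, 16 → queue [0, 8, 1, 2, 3, 6, 9, 13, 4, 15, 16]
Visit 0 → queue [8, 1, 2, 3, 6, 9, 13, 4, 15, 16]
Visit 8 → queue [1, 2, 3, 6, 9, 13, 4, 15, 16]
Visit 1 → queue [2, 3, 6, 9, 13, 4, 15, 16]
Visit 2 → queue [3, 6, 9, 13, 4, 15, 16]
Visit 3; enqueue 17 → queue [6, 9, 13, 4, 15, 16, 17]
Visit 6 → queue [9, 13, 4, 15, 16, 17]
Visit 9; enqueue 18 → queue [13, 4, 15, 16, 17, 18]
Visit 13; enqueue 7, 11 → queue [4, 15, 16, 17, 18, 7, 11]
Visit 4 → queue [15, 16, 17, 18, 7, 11]
Visit 15 → queue [16, 17, 18, 7, 11]
Visit 16 → queue [17, 18, 7, 11]
Visit 17 → queue [18, 7, 11]
Visit 18 → queue [7, 11]
Visit 7 → queue [11]
Visit 11 → queue []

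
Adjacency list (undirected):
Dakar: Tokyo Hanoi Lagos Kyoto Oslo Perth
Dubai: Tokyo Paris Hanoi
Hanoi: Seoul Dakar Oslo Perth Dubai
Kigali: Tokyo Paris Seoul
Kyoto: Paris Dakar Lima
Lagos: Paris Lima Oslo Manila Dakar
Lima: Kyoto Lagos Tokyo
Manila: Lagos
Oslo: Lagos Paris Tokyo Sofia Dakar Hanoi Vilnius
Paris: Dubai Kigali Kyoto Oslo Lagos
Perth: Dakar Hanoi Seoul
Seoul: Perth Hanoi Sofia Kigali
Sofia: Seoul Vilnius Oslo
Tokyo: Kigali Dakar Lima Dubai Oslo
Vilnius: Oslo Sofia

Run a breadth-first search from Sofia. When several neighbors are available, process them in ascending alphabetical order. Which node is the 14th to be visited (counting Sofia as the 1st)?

Lima

Visit Sofia; enqueue Oslo, Seoul, Vilnius → queue [Oslo, Seoul, Vilnius]
Visit Oslo; enqueue Dakar, Hanoi, Lagos, Paris, Tokyo → queue [Seoul, Vilnius, Dakar, Hanoi, Lagos, Paris, Tokyo]
Visit Seoul; enqueue Kigali, Perth → queue [Vilnius, Dakar, Hanoi, Lagos, Paris, Tokyo, Kigali, Perth]
Visit Vilnius → queue [Dakar, Hanoi, Lagos, Paris, Tokyo, Kigali, Perth]
Visit Dakar; enqueue Kyoto → queue [Hanoi, Lagos, Paris, Tokyo, Kigali, Perth, Kyoto]
Visit Hanoi; enqueue Dubai → queue [Lagos, Paris, Tokyo, Kigali, Perth, Kyoto, Dubai]
Visit Lagos; enqueue Lima, Manila → queue [Paris, Tokyo, Kigali, Perth, Kyoto, Dubai, Lima, Manila]
Visit Paris → queue [Tokyo, Kigali, Perth, Kyoto, Dubai, Lima, Manila]
Visit Tokyo → queue [Kigali, Perth, Kyoto, Dubai, Lima, Manila]
Visit Kigali → queue [Perth, Kyoto, Dubai, Lima, Manila]
Visit Perth → queue [Kyoto, Dubai, Lima, Manila]
Visit Kyoto → queue [Dubai, Lima, Manila]
Visit Dubai → queue [Lima, Manila]
Visit Lima → queue [Manila]
Visit Manila → queue []

Visit order: Sofia, Oslo, Seoul, Vilnius, Dakar, Hanoi, Lagos, Paris, Tokyo, Kigali, Perth, Kyoto, Dubai, Lima, Manila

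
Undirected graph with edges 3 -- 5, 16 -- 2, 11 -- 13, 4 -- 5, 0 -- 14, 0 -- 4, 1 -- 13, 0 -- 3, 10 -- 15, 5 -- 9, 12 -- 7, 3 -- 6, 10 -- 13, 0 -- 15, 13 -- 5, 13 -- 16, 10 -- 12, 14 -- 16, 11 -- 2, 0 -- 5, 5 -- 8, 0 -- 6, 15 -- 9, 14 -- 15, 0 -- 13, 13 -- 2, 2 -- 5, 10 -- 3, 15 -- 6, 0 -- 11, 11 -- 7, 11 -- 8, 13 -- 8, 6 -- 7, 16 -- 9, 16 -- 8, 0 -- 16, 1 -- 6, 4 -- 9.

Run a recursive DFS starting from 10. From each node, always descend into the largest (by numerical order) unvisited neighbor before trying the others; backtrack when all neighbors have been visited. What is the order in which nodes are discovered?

10, 15, 14, 16, 13, 11, 8, 5, 9, 4, 0, 6, 7, 12, 3, 1, 2

Visit 10
10 → 15
15 → 14
14 → 16
16 → 13
13 → 11
11 → 8
8 → 5
5 → 9
9 → 4
4 → 0
0 → 6
6 → 7
7 → 12
6 → 3
6 → 1
5 → 2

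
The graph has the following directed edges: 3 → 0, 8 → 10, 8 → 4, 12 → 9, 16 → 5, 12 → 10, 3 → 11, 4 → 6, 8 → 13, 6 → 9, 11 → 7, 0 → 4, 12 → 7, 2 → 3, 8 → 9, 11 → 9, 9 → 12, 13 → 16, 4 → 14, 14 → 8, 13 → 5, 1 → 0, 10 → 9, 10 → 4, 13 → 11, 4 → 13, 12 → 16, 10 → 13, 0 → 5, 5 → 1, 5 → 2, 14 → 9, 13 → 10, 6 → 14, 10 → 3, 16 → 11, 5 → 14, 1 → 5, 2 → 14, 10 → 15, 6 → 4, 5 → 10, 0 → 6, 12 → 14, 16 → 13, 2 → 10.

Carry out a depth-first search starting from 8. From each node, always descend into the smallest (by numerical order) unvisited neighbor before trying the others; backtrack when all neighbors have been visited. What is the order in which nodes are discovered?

8 → 4 → 6 → 9 → 12 → 7 → 10 → 3 → 0 → 5 → 1 → 2 → 14 → 11 → 13 → 16 → 15

Visit 8
8 → 4
4 → 6
6 → 9
9 → 12
12 → 7
12 → 10
10 → 3
3 → 0
0 → 5
5 → 1
5 → 2
2 → 14
3 → 11
10 → 13
13 → 16
10 → 15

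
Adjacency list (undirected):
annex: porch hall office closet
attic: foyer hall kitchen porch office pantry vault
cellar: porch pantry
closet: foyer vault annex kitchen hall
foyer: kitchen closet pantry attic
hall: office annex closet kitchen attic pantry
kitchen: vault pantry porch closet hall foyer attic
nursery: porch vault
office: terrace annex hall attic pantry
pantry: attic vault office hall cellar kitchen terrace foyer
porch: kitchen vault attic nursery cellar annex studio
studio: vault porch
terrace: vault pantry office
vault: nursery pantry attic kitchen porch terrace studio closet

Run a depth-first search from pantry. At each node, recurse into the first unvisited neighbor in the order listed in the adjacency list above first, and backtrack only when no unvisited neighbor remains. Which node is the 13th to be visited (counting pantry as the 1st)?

closet

Visit pantry
pantry → attic
attic → foyer
foyer → kitchen
kitchen → vault
vault → nursery
nursery → porch
porch → cellar
porch → annex
annex → hall
hall → office
office → terrace
hall → closet
porch → studio

Visit order: pantry, attic, foyer, kitchen, vault, nursery, porch, cellar, annex, hall, office, terrace, closet, studio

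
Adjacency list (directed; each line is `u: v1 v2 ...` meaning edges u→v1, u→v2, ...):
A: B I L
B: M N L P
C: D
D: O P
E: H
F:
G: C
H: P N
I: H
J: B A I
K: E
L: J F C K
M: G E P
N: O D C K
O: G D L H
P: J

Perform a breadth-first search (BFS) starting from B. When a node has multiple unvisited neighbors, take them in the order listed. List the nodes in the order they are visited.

Visit B; enqueue M, N, L, P → queue [M, N, L, P]
Visit M; enqueue G, E → queue [N, L, P, G, E]
Visit N; enqueue O, D, C, K → queue [L, P, G, E, O, D, C, K]
Visit L; enqueue J, F → queue [P, G, E, O, D, C, K, J, F]
Visit P → queue [G, E, O, D, C, K, J, F]
Visit G → queue [E, O, D, C, K, J, F]
Visit E; enqueue H → queue [O, D, C, K, J, F, H]
Visit O → queue [D, C, K, J, F, H]
Visit D → queue [C, K, J, F, H]
Visit C → queue [K, J, F, H]
Visit K → queue [J, F, H]
Visit J; enqueue A, I → queue [F, H, A, I]
Visit F → queue [H, A, I]
Visit H → queue [A, I]
Visit A → queue [I]
Visit I → queue []

B, M, N, L, P, G, E, O, D, C, K, J, F, H, A, I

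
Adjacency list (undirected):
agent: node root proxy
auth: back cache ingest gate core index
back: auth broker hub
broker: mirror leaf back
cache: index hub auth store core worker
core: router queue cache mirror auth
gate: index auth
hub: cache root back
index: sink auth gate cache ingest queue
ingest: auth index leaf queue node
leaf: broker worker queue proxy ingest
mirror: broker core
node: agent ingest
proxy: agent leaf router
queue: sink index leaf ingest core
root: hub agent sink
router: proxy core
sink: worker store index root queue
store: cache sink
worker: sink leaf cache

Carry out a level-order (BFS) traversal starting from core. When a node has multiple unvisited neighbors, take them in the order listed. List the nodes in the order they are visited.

core → router → queue → cache → mirror → auth → proxy → sink → index → leaf → ingest → hub → store → worker → broker → back → gate → agent → root → node

Visit core; enqueue router, queue, cache, mirror, auth → queue [router, queue, cache, mirror, auth]
Visit router; enqueue proxy → queue [queue, cache, mirror, auth, proxy]
Visit queue; enqueue sink, index, leaf, ingest → queue [cache, mirror, auth, proxy, sink, index, leaf, ingest]
Visit cache; enqueue hub, store, worker → queue [mirror, auth, proxy, sink, index, leaf, ingest, hub, store, worker]
Visit mirror; enqueue broker → queue [auth, proxy, sink, index, leaf, ingest, hub, store, worker, broker]
Visit auth; enqueue back, gate → queue [proxy, sink, index, leaf, ingest, hub, store, worker, broker, back, gate]
Visit proxy; enqueue agent → queue [sink, index, leaf, ingest, hub, store, worker, broker, back, gate, agent]
Visit sink; enqueue root → queue [index, leaf, ingest, hub, store, worker, broker, back, gate, agent, root]
Visit index → queue [leaf, ingest, hub, store, worker, broker, back, gate, agent, root]
Visit leaf → queue [ingest, hub, store, worker, broker, back, gate, agent, root]
Visit ingest; enqueue node → queue [hub, store, worker, broker, back, gate, agent, root, node]
Visit hub → queue [store, worker, broker, back, gate, agent, root, node]
Visit store → queue [worker, broker, back, gate, agent, root, node]
Visit worker → queue [broker, back, gate, agent, root, node]
Visit broker → queue [back, gate, agent, root, node]
Visit back → queue [gate, agent, root, node]
Visit gate → queue [agent, root, node]
Visit agent → queue [root, node]
Visit root → queue [node]
Visit node → queue []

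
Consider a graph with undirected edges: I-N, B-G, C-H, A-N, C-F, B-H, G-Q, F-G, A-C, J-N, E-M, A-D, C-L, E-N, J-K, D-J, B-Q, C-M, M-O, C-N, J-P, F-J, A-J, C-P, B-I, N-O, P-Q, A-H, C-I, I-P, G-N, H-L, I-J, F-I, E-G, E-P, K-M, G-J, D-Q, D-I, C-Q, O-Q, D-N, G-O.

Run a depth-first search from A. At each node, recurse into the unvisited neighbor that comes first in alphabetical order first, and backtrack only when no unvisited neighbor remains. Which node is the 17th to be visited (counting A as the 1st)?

Visit A
A → C
C → F
F → G
G → B
B → H
H → L
B → I
I → D
D → J
J → K
K → M
M → E
E → N
N → O
O → Q
Q → P

Visit order: A, C, F, G, B, H, L, I, D, J, K, M, E, N, O, Q, P

P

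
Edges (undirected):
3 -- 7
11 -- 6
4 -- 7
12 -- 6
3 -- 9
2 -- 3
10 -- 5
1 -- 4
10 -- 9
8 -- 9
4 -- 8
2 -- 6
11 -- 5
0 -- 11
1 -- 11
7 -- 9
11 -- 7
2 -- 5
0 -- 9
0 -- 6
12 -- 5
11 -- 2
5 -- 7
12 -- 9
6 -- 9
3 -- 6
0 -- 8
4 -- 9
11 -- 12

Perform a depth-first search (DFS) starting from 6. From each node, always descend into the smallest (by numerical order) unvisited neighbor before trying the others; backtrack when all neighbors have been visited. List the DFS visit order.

6 → 0 → 8 → 4 → 1 → 11 → 2 → 3 → 7 → 5 → 10 → 9 → 12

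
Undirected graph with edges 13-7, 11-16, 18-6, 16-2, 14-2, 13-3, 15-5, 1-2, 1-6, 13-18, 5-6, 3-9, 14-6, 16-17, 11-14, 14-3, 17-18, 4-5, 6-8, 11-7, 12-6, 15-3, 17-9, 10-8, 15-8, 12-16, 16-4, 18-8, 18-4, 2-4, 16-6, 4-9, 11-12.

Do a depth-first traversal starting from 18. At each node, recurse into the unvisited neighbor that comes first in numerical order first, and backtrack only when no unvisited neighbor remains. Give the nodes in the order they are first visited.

18, 4, 2, 1, 6, 5, 15, 3, 9, 17, 16, 11, 7, 13, 12, 14, 8, 10

Visit 18
18 → 4
4 → 2
2 → 1
1 → 6
6 → 5
5 → 15
15 → 3
3 → 9
9 → 17
17 → 16
16 → 11
11 → 7
7 → 13
11 → 12
11 → 14
15 → 8
8 → 10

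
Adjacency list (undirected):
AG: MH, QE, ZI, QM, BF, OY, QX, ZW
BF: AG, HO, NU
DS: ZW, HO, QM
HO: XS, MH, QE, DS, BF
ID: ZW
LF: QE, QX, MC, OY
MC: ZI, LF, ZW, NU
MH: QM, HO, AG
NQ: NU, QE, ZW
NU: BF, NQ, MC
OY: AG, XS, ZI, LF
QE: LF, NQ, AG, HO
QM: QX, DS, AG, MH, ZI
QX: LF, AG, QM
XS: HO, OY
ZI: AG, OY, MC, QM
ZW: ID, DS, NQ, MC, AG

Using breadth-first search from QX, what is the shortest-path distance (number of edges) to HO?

Level 0: QX
Level 1: AG, LF, QM
Level 2: BF, DS, MC, MH, OY, QE, ZI, ZW
Level 3: HO, ID, NQ, NU, XS
HO first appears at level 3.

3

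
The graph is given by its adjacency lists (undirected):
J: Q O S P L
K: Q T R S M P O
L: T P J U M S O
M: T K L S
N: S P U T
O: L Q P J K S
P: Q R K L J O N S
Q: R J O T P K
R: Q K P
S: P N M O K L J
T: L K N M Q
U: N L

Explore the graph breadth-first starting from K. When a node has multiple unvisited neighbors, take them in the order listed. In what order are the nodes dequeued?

Visit K; enqueue Q, T, R, S, M, P, O → queue [Q, T, R, S, M, P, O]
Visit Q; enqueue J → queue [T, R, S, M, P, O, J]
Visit T; enqueue L, N → queue [R, S, M, P, O, J, L, N]
Visit R → queue [S, M, P, O, J, L, N]
Visit S → queue [M, P, O, J, L, N]
Visit M → queue [P, O, J, L, N]
Visit P → queue [O, J, L, N]
Visit O → queue [J, L, N]
Visit J → queue [L, N]
Visit L; enqueue U → queue [N, U]
Visit N → queue [U]
Visit U → queue []

K Q T R S M P O J L N U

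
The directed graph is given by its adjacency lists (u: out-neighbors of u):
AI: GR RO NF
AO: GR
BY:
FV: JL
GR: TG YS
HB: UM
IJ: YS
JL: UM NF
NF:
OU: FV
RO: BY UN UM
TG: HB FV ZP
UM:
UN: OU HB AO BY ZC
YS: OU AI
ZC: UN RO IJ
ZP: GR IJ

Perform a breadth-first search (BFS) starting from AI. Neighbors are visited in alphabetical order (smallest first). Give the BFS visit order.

AI → GR → NF → RO → TG → YS → BY → UM → UN → FV → HB → ZP → OU → AO → ZC → JL → IJ

Visit AI; enqueue GR, NF, RO → queue [GR, NF, RO]
Visit GR; enqueue TG, YS → queue [NF, RO, TG, YS]
Visit NF → queue [RO, TG, YS]
Visit RO; enqueue BY, UM, UN → queue [TG, YS, BY, UM, UN]
Visit TG; enqueue FV, HB, ZP → queue [YS, BY, UM, UN, FV, HB, ZP]
Visit YS; enqueue OU → queue [BY, UM, UN, FV, HB, ZP, OU]
Visit BY → queue [UM, UN, FV, HB, ZP, OU]
Visit UM → queue [UN, FV, HB, ZP, OU]
Visit UN; enqueue AO, ZC → queue [FV, HB, ZP, OU, AO, ZC]
Visit FV; enqueue JL → queue [HB, ZP, OU, AO, ZC, JL]
Visit HB → queue [ZP, OU, AO, ZC, JL]
Visit ZP; enqueue IJ → queue [OU, AO, ZC, JL, IJ]
Visit OU → queue [AO, ZC, JL, IJ]
Visit AO → queue [ZC, JL, IJ]
Visit ZC → queue [JL, IJ]
Visit JL → queue [IJ]
Visit IJ → queue []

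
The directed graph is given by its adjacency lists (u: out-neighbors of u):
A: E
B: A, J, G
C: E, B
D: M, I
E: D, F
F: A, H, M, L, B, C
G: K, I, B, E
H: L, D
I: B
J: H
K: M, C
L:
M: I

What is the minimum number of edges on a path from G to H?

3

Level 0: G
Level 1: B, E, I, K
Level 2: A, C, D, F, J, M
Level 3: H, L
H first appears at level 3.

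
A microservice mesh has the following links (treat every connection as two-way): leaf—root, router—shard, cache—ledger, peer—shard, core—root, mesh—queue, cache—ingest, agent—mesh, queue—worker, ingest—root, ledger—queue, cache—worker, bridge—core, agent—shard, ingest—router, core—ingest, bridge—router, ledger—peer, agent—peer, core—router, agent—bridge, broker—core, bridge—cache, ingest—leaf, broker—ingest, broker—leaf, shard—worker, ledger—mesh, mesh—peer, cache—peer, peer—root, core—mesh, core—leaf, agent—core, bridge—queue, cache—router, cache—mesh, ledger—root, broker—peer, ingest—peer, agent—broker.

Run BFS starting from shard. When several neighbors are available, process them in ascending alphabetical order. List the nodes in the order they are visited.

shard, agent, peer, router, worker, bridge, broker, core, mesh, cache, ingest, ledger, root, queue, leaf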